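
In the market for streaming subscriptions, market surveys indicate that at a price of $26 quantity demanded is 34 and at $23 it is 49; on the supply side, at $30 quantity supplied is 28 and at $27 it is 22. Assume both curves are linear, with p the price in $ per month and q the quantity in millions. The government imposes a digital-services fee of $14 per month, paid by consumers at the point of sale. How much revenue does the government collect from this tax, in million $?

Tax revenue = $56 million.

Demand slope: (49 − 34)/(23 − 26) = -5, so qd = 164 − 5p.
Supply slope: (22 − 28)/(27 − 30) = 2, so qs = 2p − 32.
Without the tax, 164 − 5p = 2p − 32 gives 7p = 196, so p* = $28 and q* = 24.
With the tax collected from consumers, demand (in seller-price terms) shifts: qd = 164 − 5(p + 14).
Solving gives q = 4 with consumers paying $32 and sellers receiving $18 (the $14 wedge).
Revenue = t · Q = 14 · 4 = $56.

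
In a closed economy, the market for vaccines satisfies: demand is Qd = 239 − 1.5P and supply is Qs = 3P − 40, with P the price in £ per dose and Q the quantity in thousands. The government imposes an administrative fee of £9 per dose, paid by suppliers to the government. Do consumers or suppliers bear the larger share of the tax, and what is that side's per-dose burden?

Before the tax: set 239 − 1.5P = 3P − 40 → P* = £62, Q* = 146.
With the tax collected from suppliers, supply shifts: Qs = 3(P − 9) − 40.
Solving gives Q = 137 with consumers paying £68 and suppliers receiving £59 (the £9 wedge).
Per-dose burden: consumers £6, suppliers £3.
Consumers take the larger share because demand is less price-elastic here (demand slope 1.5 vs supply slope 3).

Consumers bear the larger share: £6 per dose.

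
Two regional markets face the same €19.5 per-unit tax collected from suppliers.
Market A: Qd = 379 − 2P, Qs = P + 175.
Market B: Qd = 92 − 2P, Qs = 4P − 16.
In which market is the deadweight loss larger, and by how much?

Market A: pre-tax P* = €68, Q* = 243; post-tax Q = 230; deadweight loss = €126.75.
Market B: pre-tax P* = €18, Q* = 56; post-tax Q = 30; deadweight loss = €253.5.
Difference: €126.75 vs €253.5 → market B is larger by €126.75.

Market B, by €126.75.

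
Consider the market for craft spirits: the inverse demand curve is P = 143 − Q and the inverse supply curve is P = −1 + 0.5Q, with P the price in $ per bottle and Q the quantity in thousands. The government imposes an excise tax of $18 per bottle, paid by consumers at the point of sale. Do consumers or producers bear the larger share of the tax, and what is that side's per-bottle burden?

Inverting to Q(P) form: Qd = 143 − P; Qs = 2P + 2.
Without the tax, 143 − P = 2P + 2 gives 3P = 141, so P* = $47 and Q* = 96.
With the tax collected from consumers, demand (in seller-price terms) shifts: Qd = 143 − (P + 18).
Solving gives Q = 84 with consumers paying $59 and producers receiving $41 (the $18 wedge).
Per-bottle burden: consumers $12, producers $6.
Consumers take the larger share because demand is less price-elastic here (demand slope 1 vs supply slope 2).

Consumers bear the larger share: $12 per bottle.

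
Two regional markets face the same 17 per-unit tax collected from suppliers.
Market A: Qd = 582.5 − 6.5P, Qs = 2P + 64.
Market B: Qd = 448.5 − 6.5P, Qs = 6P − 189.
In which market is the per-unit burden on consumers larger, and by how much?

Market A: pre-tax P* = 61, Q* = 186; post-tax Q = 160; per-unit burden on consumers = 4.
Market B: pre-tax P* = 51, Q* = 117; post-tax Q = 63.96; per-unit burden on consumers = 8.16.
Difference: 4 vs 8.16 → market B is larger by 4.16.

Market B, by 4.16.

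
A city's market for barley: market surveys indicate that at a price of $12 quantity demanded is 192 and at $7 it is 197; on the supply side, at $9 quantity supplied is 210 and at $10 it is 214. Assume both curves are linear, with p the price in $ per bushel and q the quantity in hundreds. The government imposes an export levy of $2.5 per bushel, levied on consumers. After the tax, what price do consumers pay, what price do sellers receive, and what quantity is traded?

Demand slope: (197 − 192)/(7 − 12) = -1, so qd = 204 − p.
Supply slope: (214 − 210)/(10 − 9) = 4, so qs = 4p + 174.
Without the tax, 204 − p = 4p + 174 gives 5p = 30, so p* = $6 and q* = 198.
With the tax collected from consumers, demand (in seller-price terms) shifts: qd = 204 − (p + 2.5).
New equilibrium: consumers pay $8, sellers receive $5.5, q = 196. (Wedge: pb − ps = 2.5.)
The less price-elastic side of the market bears the larger share of a per-unit tax.

Consumers pay $8; sellers receive $5.5; quantity = 196.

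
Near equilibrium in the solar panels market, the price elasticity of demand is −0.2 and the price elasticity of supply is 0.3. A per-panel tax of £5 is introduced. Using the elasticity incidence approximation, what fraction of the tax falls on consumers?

Consumers' share ≈ 0.6.

Incidence ratio: consumers' share ≈ εs / (εs + |εd|) = 0.3 / (0.3 + 0.2) = 0.6.
Supply is the more elastic side, so consumers bear the larger share.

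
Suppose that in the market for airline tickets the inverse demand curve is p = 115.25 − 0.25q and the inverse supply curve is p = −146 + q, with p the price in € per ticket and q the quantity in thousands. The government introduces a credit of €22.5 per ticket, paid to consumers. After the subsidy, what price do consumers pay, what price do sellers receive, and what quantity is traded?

Rewrite in direct form: qd = 461 − 4p and qs = p + 146.
Before the subsidy: set 461 − 4p = p + 146 → p* = €63, q* = 209.
With a per-unit subsidy paid to consumers, each effectively pays p − 22.5, so demand becomes qd = 461 − 4(p − 22.5).
New equilibrium: consumers pay €58.5, sellers receive €81, q = 227. (Wedge: pb − ps = −22.5.)

Consumers pay €58.5; sellers receive €81; quantity = 227.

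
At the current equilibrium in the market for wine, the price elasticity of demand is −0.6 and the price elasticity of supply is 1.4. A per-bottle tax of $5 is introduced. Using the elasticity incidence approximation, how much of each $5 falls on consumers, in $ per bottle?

Consumers bear ≈ $3.5 per bottle.

Incidence ratio: consumers' share ≈ εs / (εs + |εd|) = 1.4 / (1.4 + 0.6) = 0.7.
So consumers bear ≈ 0.7 × $5 = $3.5; suppliers bear $1.5.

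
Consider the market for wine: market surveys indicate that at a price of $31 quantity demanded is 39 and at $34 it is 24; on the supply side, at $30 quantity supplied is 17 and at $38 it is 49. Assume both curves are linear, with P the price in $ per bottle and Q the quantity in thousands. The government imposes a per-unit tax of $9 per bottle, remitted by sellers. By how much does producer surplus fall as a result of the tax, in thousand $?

Demand slope: (24 − 39)/(34 − 31) = -5, so Qd = 194 − 5P.
Supply slope: (49 − 17)/(38 − 30) = 4, so Qs = 4P − 103.
Without the tax, 194 − 5P = 4P − 103 gives 9P = 297, so P* = $33 and Q* = 29.
With the tax collected from sellers, supply shifts: Qs = 4(P − 9) − 103.
Solving gives Q = 9 with consumers paying $37 and sellers receiving $28 (the $9 wedge).
ΔPS is the trapezoid between Q = 9 and Q = 29 of height $5: ½ · (29 + 9) · 5 = $95.

Producer surplus falls by $95 thousand.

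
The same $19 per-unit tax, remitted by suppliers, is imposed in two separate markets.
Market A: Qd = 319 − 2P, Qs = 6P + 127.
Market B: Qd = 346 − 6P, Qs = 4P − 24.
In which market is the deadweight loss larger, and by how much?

Market A: pre-tax P* = $24, Q* = 271; post-tax Q = 242.5; deadweight loss = $270.75.
Market B: pre-tax P* = $37, Q* = 124; post-tax Q = 78.4; deadweight loss = $433.2.
Difference: $270.75 vs $433.2 → market B is larger by $162.45.

Market B, by $162.45.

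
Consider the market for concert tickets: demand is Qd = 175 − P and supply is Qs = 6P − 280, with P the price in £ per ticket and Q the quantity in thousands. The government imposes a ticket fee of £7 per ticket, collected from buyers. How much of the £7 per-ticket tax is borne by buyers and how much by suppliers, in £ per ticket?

Before the tax: set 175 − P = 6P − 280 → P* = £65, Q* = 110.
With the tax collected from buyers, demand (in seller-price terms) shifts: Qd = 175 − (P + 7).
Solving gives Q = 104 with buyers paying £71 and suppliers receiving £64 (the £7 wedge).
Burden on buyers: £6; on suppliers: £1. (They sum to £7.)

Buyers bear £6 per ticket; suppliers bear £1 per ticket.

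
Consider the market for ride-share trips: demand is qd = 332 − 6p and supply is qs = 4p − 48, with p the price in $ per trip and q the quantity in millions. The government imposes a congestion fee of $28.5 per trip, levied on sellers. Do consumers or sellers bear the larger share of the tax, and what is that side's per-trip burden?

Sellers bear the larger share: $17.1 per trip.

Before the tax: set 332 − 6p = 4p − 48 → p* = $38, q* = 104.
With the tax collected from sellers, supply shifts: qs = 4(p − 28.5) − 48.
Solving gives q = 35.6 with consumers paying $49.4 and sellers receiving $20.9 (the $28.5 wedge).
Per-trip burden: consumers $11.4, sellers $17.1.
Sellers take the larger share because supply is less price-elastic here (demand slope 6 vs supply slope 4).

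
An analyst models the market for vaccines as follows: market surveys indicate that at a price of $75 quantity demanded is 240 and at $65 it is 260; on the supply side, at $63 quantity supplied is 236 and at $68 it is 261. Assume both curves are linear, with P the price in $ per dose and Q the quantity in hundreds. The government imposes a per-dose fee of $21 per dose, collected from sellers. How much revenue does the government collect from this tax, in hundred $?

Tax revenue = $4746 hundred.

Demand slope: (260 − 240)/(65 − 75) = -2, so Qd = 390 − 2P.
Supply slope: (261 − 236)/(68 − 63) = 5, so Qs = 5P − 79.
Before the tax: set 390 − 2P = 5P − 79 → P* = $67, Q* = 256.
With the tax collected from sellers, supply shifts: Qs = 5(P − 21) − 79.
Solving gives Q = 226 with consumers paying $82 and sellers receiving $61 (the $21 wedge).
Revenue = t · Q = 21 · 226 = $4746.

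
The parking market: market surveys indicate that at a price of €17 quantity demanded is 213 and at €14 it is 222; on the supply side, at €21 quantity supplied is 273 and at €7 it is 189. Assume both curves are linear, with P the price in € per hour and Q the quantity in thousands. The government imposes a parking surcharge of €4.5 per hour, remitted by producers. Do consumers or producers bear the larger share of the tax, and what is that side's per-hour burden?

Consumers bear the larger share: €3 per hour.

Demand slope: (222 − 213)/(14 − 17) = -3, so Qd = 264 − 3P.
Supply slope: (189 − 273)/(7 − 21) = 6, so Qs = 6P + 147.
Before the tax: set 264 − 3P = 6P + 147 → P* = €13, Q* = 225.
With the tax collected from producers, supply shifts: Qs = 6(P − 4.5) + 147.
New equilibrium: consumers pay €16, producers receive €11.5, Q = 216. (Wedge: Pb − Ps = 4.5.)
Per-hour burden: consumers €3, producers €1.5.
Consumers take the larger share because demand is less price-elastic here (demand slope 3 vs supply slope 6).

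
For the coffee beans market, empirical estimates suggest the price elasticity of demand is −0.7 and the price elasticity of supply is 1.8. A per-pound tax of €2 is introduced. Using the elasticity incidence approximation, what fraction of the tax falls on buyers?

Buyers' share ≈ 0.72.

Incidence ratio: buyers' share ≈ εs / (εs + |εd|) = 1.8 / (1.8 + 0.7) = 0.72.
Supply is the more elastic side, so buyers bear the larger share.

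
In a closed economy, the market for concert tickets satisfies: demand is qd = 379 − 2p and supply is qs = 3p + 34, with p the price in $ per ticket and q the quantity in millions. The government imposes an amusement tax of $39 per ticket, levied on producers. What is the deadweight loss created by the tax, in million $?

Without the tax, 379 − 2p = 3p + 34 gives 5p = 345, so p* = $69 and q* = 241.
With the tax collected from producers, supply shifts: qs = 3(p − 39) + 34.
Solving gives q = 194.2 with consumers paying $92.4 and producers receiving $53.4 (the $39 wedge).
Quantity falls by |ΔQ| = |241 − 194.2| = 46.8.
DWL = ½ · t · |ΔQ| = ½ · 39 · 46.8 = $912.6.

Deadweight loss = $912.6 million.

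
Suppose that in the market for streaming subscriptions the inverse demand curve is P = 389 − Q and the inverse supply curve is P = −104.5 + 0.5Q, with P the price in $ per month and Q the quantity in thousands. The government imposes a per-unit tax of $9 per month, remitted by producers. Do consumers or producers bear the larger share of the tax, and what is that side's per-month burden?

Consumers bear the larger share: $6 per month.

Inverting to Q(P) form: Qd = 389 − P; Qs = 2P + 209.
Before the tax: set 389 − P = 2P + 209 → P* = $60, Q* = 329.
With the tax collected from producers, supply shifts: Qs = 2(P − 9) + 209.
Solving gives Q = 323 with consumers paying $66 and producers receiving $57 (the $9 wedge).
Per-month burden: consumers $6, producers $3.
Consumers take the larger share because demand is less price-elastic here (demand slope 1 vs supply slope 2).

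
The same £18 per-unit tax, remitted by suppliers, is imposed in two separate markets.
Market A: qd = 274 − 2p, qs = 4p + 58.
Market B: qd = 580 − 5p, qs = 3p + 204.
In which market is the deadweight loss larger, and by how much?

Market A: pre-tax p* = £36, q* = 202; post-tax q = 178; deadweight loss = £216.
Market B: pre-tax p* = £47, q* = 345; post-tax q = 311.25; deadweight loss = £303.75.
Difference: £216 vs £303.75 → market B is larger by £87.75.

Market B, by £87.75.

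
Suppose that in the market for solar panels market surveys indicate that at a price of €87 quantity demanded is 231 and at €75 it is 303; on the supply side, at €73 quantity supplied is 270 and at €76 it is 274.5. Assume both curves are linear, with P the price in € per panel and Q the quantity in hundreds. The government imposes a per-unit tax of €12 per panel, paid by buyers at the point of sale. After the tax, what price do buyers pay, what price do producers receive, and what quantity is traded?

Buyers pay €81.4; producers receive €69.4; quantity = 264.6.

Demand slope: (303 − 231)/(75 − 87) = -6, so Qd = 753 − 6P.
Supply slope: (274.5 − 270)/(76 − 73) = 1.5, so Qs = 1.5P + 160.5.
Without the tax, 753 − 6P = 1.5P + 160.5 gives 7.5P = 592.5, so P* = €79 and Q* = 279.
With the tax collected from buyers, demand (in seller-price terms) shifts: Qd = 753 − 6(P + 12).
Solving gives Q = 264.6 with buyers paying €81.4 and producers receiving €69.4 (the €12 wedge).
The less price-elastic side of the market bears the larger share of a per-unit tax.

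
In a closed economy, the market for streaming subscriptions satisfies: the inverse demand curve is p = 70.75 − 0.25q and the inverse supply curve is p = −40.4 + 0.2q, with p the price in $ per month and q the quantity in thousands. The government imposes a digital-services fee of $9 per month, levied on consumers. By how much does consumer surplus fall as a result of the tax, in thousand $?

Inverting to q(p) form: qd = 283 − 4p; qs = 5p + 202.
Before the tax: set 283 − 4p = 5p + 202 → p* = $9, q* = 247.
With the tax collected from consumers, demand (in seller-price terms) shifts: qd = 283 − 4(p + 9).
Solving gives q = 227 with consumers paying $14 and producers receiving $5 (the $9 wedge).
ΔCS is the trapezoid between Q = 227 and Q = 247 of height $5: ½ · (247 + 227) · 5 = $1185.

Consumer surplus falls by $1185 thousand.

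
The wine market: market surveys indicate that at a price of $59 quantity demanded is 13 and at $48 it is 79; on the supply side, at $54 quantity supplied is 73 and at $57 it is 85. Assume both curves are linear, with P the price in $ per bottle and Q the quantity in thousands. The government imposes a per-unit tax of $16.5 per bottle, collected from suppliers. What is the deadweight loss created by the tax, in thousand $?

Demand slope: (79 − 13)/(48 − 59) = -6, so Qd = 367 − 6P.
Supply slope: (85 − 73)/(57 − 54) = 4, so Qs = 4P − 143.
Without the tax, 367 − 6P = 4P − 143 gives 10P = 510, so P* = $51 and Q* = 61.
With the tax collected from suppliers, supply shifts: Qs = 4(P − 16.5) − 143.
Solving gives Q = 21.4 with consumers paying $57.6 and suppliers receiving $41.1 (the $16.5 wedge).
Quantity falls by |ΔQ| = |61 − 21.4| = 39.6.
DWL = ½ · t · |ΔQ| = ½ · 16.5 · 39.6 = $326.7.

Deadweight loss = $326.7 thousand.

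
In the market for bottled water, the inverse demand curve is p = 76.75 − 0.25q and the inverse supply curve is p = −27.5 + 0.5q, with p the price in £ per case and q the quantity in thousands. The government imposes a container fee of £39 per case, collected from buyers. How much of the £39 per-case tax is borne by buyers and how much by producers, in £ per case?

Buyers bear £13 per case; producers bear £26 per case.

Rewrite in direct form: qd = 307 − 4p and qs = 2p + 55.
Without the tax, 307 − 4p = 2p + 55 gives 6p = 252, so p* = £42 and q* = 139.
With the tax collected from buyers, demand (in seller-price terms) shifts: qd = 307 − 4(p + 39).
Solving gives q = 87 with buyers paying £55 and producers receiving £16 (the £39 wedge).
Burden on buyers: £13; on producers: £26. (They sum to £39.)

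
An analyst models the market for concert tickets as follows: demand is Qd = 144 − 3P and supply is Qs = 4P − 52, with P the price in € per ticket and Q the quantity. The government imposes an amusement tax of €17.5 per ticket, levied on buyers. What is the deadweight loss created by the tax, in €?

Deadweight loss = €262.5.

Without the tax, 144 − 3P = 4P − 52 gives 7P = 196, so P* = €28 and Q* = 60.
With the tax collected from buyers, demand (in seller-price terms) shifts: Qd = 144 − 3(P + 17.5).
New equilibrium: buyers pay €38, producers receive €20.5, Q = 30. (Wedge: Pb − Ps = 17.5.)
Quantity falls by |ΔQ| = |60 − 30| = 30.
DWL = ½ · t · |ΔQ| = ½ · 17.5 · 30 = €262.5.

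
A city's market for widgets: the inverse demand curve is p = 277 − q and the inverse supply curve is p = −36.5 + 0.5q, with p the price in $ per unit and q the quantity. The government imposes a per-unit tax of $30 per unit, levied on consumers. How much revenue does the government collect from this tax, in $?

Rewrite in direct form: qd = 277 − p and qs = 2p + 73.
Before the tax: set 277 − p = 2p + 73 → p* = $68, q* = 209.
With the tax collected from consumers, demand (in seller-price terms) shifts: qd = 277 − (p + 30).
Solving gives q = 189 with consumers paying $88 and producers receiving $58 (the $30 wedge).
Revenue = t · Q = 30 · 189 = $5670.

Tax revenue = $5670.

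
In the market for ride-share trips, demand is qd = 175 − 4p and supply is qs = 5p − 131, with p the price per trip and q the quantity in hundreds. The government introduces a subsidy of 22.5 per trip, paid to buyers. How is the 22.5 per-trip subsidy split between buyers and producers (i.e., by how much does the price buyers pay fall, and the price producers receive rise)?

Before the subsidy: set 175 − 4p = 5p − 131 → p* = 34, q* = 39.
With a per-unit subsidy paid to buyers, each effectively pays p − 22.5, so demand becomes qd = 175 − 4(p − 22.5).
New equilibrium: buyers pay 21.5, producers receive 44, q = 89. (Wedge: pb − ps = −22.5.)
Gain to buyers: 12.5; to producers: 10. (They sum to 22.5.)

Buyers gain 12.5 per trip; producers gain 10 per trip.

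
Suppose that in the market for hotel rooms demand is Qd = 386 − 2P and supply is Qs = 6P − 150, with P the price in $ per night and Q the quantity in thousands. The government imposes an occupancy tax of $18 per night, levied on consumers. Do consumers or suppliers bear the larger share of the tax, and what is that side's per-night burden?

Before the tax: set 386 − 2P = 6P − 150 → P* = $67, Q* = 252.
With the tax collected from consumers, demand (in seller-price terms) shifts: Qd = 386 − 2(P + 18).
New equilibrium: consumers pay $80.5, suppliers receive $62.5, Q = 225. (Wedge: Pb − Ps = 18.)
Per-night burden: consumers $13.5, suppliers $4.5.
Consumers take the larger share because demand is less price-elastic here (demand slope 2 vs supply slope 6).
The less price-elastic side of the market bears the larger share of a per-unit tax.

Consumers bear the larger share: $13.5 per night.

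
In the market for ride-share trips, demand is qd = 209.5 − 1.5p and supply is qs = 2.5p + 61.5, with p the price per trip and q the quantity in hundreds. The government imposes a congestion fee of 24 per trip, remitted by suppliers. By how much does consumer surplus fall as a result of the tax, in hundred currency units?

Without the tax, 209.5 − 1.5p = 2.5p + 61.5 gives 4p = 148, so p* = 37 and q* = 154.
With the tax collected from suppliers, supply shifts: qs = 2.5(p − 24) + 61.5.
New equilibrium: consumers pay 52, suppliers receive 28, q = 131.5. (Wedge: pb − ps = 24.)
ΔCS is the trapezoid between Q = 131.5 and Q = 154 of height 15: ½ · (154 + 131.5) · 15 = 2141.25.

Consumer surplus falls by 2141.25 hundred.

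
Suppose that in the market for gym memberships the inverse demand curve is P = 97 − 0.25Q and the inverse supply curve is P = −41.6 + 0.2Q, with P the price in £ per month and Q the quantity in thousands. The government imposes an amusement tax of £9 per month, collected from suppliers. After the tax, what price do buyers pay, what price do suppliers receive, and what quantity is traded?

Rewrite in direct form: Qd = 388 − 4P and Qs = 5P + 208.
Without the tax, 388 − 4P = 5P + 208 gives 9P = 180, so P* = £20 and Q* = 308.
With the tax collected from suppliers, supply shifts: Qs = 5(P − 9) + 208.
New equilibrium: buyers pay £25, suppliers receive £16, Q = 288. (Wedge: Pb − Ps = 9.)
The less price-elastic side of the market bears the larger share of a per-unit tax.

Buyers pay £25; suppliers receive £16; quantity = 288.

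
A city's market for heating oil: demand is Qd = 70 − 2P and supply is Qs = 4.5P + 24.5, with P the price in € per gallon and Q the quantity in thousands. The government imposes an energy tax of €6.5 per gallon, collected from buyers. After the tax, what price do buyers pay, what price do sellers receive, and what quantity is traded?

Without the tax, 70 − 2P = 4.5P + 24.5 gives 6.5P = 45.5, so P* = €7 and Q* = 56.
With the tax collected from buyers, demand (in seller-price terms) shifts: Qd = 70 − 2(P + 6.5).
Solving gives Q = 47 with buyers paying €11.5 and sellers receiving €5 (the €6.5 wedge).

Buyers pay €11.5; sellers receive €5; quantity = 47.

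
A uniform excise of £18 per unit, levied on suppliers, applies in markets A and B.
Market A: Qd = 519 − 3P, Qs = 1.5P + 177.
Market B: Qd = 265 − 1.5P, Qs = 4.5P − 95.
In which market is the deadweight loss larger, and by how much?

Market A: pre-tax P* = £76, Q* = 291; post-tax Q = 273; deadweight loss = £162.
Market B: pre-tax P* = £60, Q* = 175; post-tax Q = 154.75; deadweight loss = £182.25.
Difference: £162 vs £182.25 → market B is larger by £20.25.

Market B, by £20.25.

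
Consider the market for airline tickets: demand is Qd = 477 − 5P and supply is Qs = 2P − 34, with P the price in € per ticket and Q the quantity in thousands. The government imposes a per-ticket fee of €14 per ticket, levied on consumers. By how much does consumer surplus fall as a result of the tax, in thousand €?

Before the tax: set 477 − 5P = 2P − 34 → P* = €73, Q* = 112.
With the tax collected from consumers, demand (in seller-price terms) shifts: Qd = 477 − 5(P + 14).
New equilibrium: consumers pay €77, producers receive €63, Q = 92. (Wedge: Pb − Ps = 14.)
ΔCS is the trapezoid between Q = 92 and Q = 112 of height €4: ½ · (112 + 92) · 4 = €408.

Consumer surplus falls by €408 thousand.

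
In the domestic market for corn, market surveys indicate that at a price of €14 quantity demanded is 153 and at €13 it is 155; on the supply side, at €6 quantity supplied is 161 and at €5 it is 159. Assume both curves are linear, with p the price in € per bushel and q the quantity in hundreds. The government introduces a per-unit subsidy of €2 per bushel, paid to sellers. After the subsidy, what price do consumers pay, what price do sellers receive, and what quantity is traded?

Demand slope: (155 − 153)/(13 − 14) = -2, so qd = 181 − 2p.
Supply slope: (159 − 161)/(5 − 6) = 2, so qs = 2p + 149.
Before the subsidy: set 181 − 2p = 2p + 149 → p* = €8, q* = 165.
With a per-unit subsidy paid to sellers, each receives p + 2 per unit sold, so supply becomes qs = 2(p + 2) + 149.
Solving gives q = 167 with consumers paying €7 and sellers receiving €9 (the €2 wedge).

Consumers pay €7; sellers receive €9; quantity = 167.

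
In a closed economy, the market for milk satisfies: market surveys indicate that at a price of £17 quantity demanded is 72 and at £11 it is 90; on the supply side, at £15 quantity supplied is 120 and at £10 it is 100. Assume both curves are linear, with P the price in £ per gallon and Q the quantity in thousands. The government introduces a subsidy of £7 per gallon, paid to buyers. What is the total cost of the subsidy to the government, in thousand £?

Demand slope: (90 − 72)/(11 − 17) = -3, so Qd = 123 − 3P.
Supply slope: (100 − 120)/(10 − 15) = 4, so Qs = 4P + 60.
Without the subsidy, 123 − 3P = 4P + 60 gives 7P = 63, so P* = £9 and Q* = 96.
With a per-unit subsidy paid to buyers, each effectively pays P − 7, so demand becomes Qd = 123 − 3(P − 7).
New equilibrium: buyers pay £5, sellers receive £12, Q = 108. (Wedge: Pb − Ps = −7.)
Outlay = t · Q = 7 · 108 = £756.

Government outlay = £756 thousand.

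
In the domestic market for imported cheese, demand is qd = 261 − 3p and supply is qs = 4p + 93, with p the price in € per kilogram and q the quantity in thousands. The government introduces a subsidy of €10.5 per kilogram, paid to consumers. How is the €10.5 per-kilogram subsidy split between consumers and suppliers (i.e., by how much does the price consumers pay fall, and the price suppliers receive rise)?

Consumers gain €6 per kilogram; suppliers gain €4.5 per kilogram.

Before the subsidy: set 261 − 3p = 4p + 93 → p* = €24, q* = 189.
With a per-unit subsidy paid to consumers, each effectively pays p − 10.5, so demand becomes qd = 261 − 3(p − 10.5).
Solving gives q = 207 with consumers paying €18 and suppliers receiving €28.5 (the €10.5 wedge).
Gain to consumers: €6; to suppliers: €4.5. (They sum to €10.5.)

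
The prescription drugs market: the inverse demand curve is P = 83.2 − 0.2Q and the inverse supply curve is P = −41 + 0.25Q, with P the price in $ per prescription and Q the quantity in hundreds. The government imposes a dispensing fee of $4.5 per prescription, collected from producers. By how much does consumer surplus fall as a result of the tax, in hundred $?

Consumer surplus falls by $542 hundred.

Inverting to Q(P) form: Qd = 416 − 5P; Qs = 4P + 164.
Without the tax, 416 − 5P = 4P + 164 gives 9P = 252, so P* = $28 and Q* = 276.
With the tax collected from producers, supply shifts: Qs = 4(P − 4.5) + 164.
Solving gives Q = 266 with consumers paying $30 and producers receiving $25.5 (the $4.5 wedge).
ΔCS is the trapezoid between Q = 266 and Q = 276 of height $2: ½ · (276 + 266) · 2 = $542.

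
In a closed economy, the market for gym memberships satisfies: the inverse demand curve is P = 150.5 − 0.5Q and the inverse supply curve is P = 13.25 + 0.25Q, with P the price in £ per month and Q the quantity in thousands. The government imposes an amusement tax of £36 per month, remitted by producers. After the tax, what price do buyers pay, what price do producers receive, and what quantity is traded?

Buyers pay £83; producers receive £47; quantity = 135.

Inverting to Q(P) form: Qd = 301 − 2P; Qs = 4P − 53.
Before the tax: set 301 − 2P = 4P − 53 → P* = £59, Q* = 183.
With the tax collected from producers, supply shifts: Qs = 4(P − 36) − 53.
New equilibrium: buyers pay £83, producers receive £47, Q = 135. (Wedge: Pb − Ps = 36.)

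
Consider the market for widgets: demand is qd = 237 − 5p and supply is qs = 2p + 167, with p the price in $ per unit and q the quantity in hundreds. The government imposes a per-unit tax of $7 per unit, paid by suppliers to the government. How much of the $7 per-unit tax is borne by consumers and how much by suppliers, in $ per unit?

Without the tax, 237 − 5p = 2p + 167 gives 7p = 70, so p* = $10 and q* = 187.
With the tax collected from suppliers, supply shifts: qs = 2(p − 7) + 167.
Solving gives q = 177 with consumers paying $12 and suppliers receiving $5 (the $7 wedge).
Burden on consumers: $2; on suppliers: $5. (They sum to $7.)

Consumers bear $2 per unit; suppliers bear $5 per unit.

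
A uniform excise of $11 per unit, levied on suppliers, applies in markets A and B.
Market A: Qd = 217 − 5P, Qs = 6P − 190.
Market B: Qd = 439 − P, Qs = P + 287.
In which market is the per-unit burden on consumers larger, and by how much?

Market A: pre-tax P* = $37, Q* = 32; post-tax Q = 2; per-unit burden on consumers = $6.
Market B: pre-tax P* = $76, Q* = 363; post-tax Q = 357.5; per-unit burden on consumers = $5.5.
Difference: $6 vs $5.5 → market A is larger by $0.5.

Market A, by $0.5.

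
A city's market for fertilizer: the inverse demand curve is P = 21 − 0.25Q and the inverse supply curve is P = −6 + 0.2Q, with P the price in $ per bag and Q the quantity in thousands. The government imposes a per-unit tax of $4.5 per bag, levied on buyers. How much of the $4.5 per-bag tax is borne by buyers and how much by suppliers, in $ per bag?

Inverting to Q(P) form: Qd = 84 − 4P; Qs = 5P + 30.
Before the tax: set 84 − 4P = 5P + 30 → P* = $6, Q* = 60.
With the tax collected from buyers, demand (in seller-price terms) shifts: Qd = 84 − 4(P + 4.5).
Solving gives Q = 50 with buyers paying $8.5 and suppliers receiving $4 (the $4.5 wedge).
Burden on buyers: $2.5; on suppliers: $2. (They sum to $4.5.)

Buyers bear $2.5 per bag; suppliers bear $2 per bag.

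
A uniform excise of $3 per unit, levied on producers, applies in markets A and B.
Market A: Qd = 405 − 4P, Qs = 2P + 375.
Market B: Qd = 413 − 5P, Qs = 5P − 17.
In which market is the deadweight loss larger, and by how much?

Market B, by $5.25.

Market A: pre-tax P* = $5, Q* = 385; post-tax Q = 381; deadweight loss = $6.
Market B: pre-tax P* = $43, Q* = 198; post-tax Q = 190.5; deadweight loss = $11.25.
Difference: $6 vs $11.25 → market B is larger by $5.25.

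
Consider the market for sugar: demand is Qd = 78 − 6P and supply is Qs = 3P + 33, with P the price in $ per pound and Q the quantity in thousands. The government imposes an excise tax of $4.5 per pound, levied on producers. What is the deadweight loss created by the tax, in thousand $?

Before the tax: set 78 − 6P = 3P + 33 → P* = $5, Q* = 48.
With the tax collected from producers, supply shifts: Qs = 3(P − 4.5) + 33.
Solving gives Q = 39 with buyers paying $6.5 and producers receiving $2 (the $4.5 wedge).
Quantity falls by |ΔQ| = |48 − 39| = 9.
DWL = ½ · t · |ΔQ| = ½ · 4.5 · 9 = $20.25.

Deadweight loss = $20.25 thousand.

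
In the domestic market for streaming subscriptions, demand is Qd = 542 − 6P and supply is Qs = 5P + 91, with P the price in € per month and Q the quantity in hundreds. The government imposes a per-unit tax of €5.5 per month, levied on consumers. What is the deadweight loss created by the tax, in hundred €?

Before the tax: set 542 − 6P = 5P + 91 → P* = €41, Q* = 296.
With the tax collected from consumers, demand (in seller-price terms) shifts: Qd = 542 − 6(P + 5.5).
New equilibrium: consumers pay €43.5, sellers receive €38, Q = 281. (Wedge: Pb − Ps = 5.5.)
Quantity falls by |ΔQ| = |296 − 281| = 15.
DWL = ½ · t · |ΔQ| = ½ · 5.5 · 15 = €41.25.

Deadweight loss = €41.25 hundred.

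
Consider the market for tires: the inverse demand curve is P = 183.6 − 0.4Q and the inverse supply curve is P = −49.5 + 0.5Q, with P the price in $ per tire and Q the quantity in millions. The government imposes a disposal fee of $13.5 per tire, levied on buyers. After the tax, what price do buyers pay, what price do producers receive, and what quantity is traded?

Buyers pay $86; producers receive $72.5; quantity = 244.

Rewrite in direct form: Qd = 459 − 2.5P and Qs = 2P + 99.
Before the tax: set 459 − 2.5P = 2P + 99 → P* = $80, Q* = 259.
With the tax collected from buyers, demand (in seller-price terms) shifts: Qd = 459 − 2.5(P + 13.5).
New equilibrium: buyers pay $86, producers receive $72.5, Q = 244. (Wedge: Pb − Ps = 13.5.)
The less price-elastic side of the market bears the larger share of a per-unit tax.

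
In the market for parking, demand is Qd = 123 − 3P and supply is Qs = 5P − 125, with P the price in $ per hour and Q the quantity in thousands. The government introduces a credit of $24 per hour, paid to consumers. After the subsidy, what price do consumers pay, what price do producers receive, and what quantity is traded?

Consumers pay $16; producers receive $40; quantity = 75.

Without the subsidy, 123 − 3P = 5P − 125 gives 8P = 248, so P* = $31 and Q* = 30.
With a per-unit subsidy paid to consumers, each effectively pays P − 24, so demand becomes Qd = 123 − 3(P − 24).
Solving gives Q = 75 with consumers paying $16 and producers receiving $40 (the $24 wedge).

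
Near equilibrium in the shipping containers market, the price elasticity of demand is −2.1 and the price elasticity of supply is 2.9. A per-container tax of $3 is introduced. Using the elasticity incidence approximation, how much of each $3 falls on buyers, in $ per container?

Buyers bear ≈ $1.74 per container.

Incidence ratio: buyers' share ≈ εs / (εs + |εd|) = 2.9 / (2.9 + 2.1) = 0.58.
So buyers bear ≈ 0.58 × $3 = $1.74; producers bear $1.26.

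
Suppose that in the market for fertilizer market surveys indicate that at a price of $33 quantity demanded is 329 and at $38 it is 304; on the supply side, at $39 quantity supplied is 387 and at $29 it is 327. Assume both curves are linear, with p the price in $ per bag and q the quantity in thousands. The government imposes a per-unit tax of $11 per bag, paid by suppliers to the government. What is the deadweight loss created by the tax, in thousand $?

Demand slope: (304 − 329)/(38 − 33) = -5, so qd = 494 − 5p.
Supply slope: (327 − 387)/(29 − 39) = 6, so qs = 6p + 153.
Without the tax, 494 − 5p = 6p + 153 gives 11p = 341, so p* = $31 and q* = 339.
With the tax collected from suppliers, supply shifts: qs = 6(p − 11) + 153.
New equilibrium: consumers pay $37, suppliers receive $26, q = 309. (Wedge: pb − ps = 11.)
Quantity falls by |ΔQ| = |339 − 309| = 30.
DWL = ½ · t · |ΔQ| = ½ · 11 · 30 = $165.

Deadweight loss = $165 thousand.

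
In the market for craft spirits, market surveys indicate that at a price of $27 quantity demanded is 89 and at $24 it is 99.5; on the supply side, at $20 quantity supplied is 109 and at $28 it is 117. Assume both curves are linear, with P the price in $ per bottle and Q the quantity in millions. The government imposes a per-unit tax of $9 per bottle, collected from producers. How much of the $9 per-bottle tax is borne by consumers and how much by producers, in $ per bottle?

Consumers bear $2 per bottle; producers bear $7 per bottle.

Demand slope: (99.5 − 89)/(24 − 27) = -3.5, so Qd = 183.5 − 3.5P.
Supply slope: (117 − 109)/(28 − 20) = 1, so Qs = P + 89.
Before the tax: set 183.5 − 3.5P = P + 89 → P* = $21, Q* = 110.
With the tax collected from producers, supply shifts: Qs = (P − 9) + 89.
Solving gives Q = 103 with consumers paying $23 and producers receiving $14 (the $9 wedge).
Burden on consumers: $2; on producers: $7. (They sum to $9.)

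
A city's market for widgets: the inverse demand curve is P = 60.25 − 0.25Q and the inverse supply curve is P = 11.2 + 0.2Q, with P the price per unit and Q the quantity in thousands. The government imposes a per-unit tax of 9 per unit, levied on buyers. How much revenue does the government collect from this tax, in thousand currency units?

Tax revenue = 801 thousand.

Inverting to Q(P) form: Qd = 241 − 4P; Qs = 5P − 56.
Before the tax: set 241 − 4P = 5P − 56 → P* = 33, Q* = 109.
With the tax collected from buyers, demand (in seller-price terms) shifts: Qd = 241 − 4(P + 9).
New equilibrium: buyers pay 38, sellers receive 29, Q = 89. (Wedge: Pb − Ps = 9.)
Revenue = t · Q = 9 · 89 = 801.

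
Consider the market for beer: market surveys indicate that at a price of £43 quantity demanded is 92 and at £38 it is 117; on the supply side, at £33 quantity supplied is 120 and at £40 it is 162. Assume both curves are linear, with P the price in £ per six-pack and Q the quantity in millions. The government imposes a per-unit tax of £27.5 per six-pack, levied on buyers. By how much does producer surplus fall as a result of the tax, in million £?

Producer surplus falls by £1181.25 million.

Demand slope: (117 − 92)/(38 − 43) = -5, so Qd = 307 − 5P.
Supply slope: (162 − 120)/(40 − 33) = 6, so Qs = 6P − 78.
Before the tax: set 307 − 5P = 6P − 78 → P* = £35, Q* = 132.
With the tax collected from buyers, demand (in seller-price terms) shifts: Qd = 307 − 5(P + 27.5).
Solving gives Q = 57 with buyers paying £50 and suppliers receiving £22.5 (the £27.5 wedge).
ΔPS is the trapezoid between Q = 57 and Q = 132 of height £12.5: ½ · (132 + 57) · 12.5 = £1181.25.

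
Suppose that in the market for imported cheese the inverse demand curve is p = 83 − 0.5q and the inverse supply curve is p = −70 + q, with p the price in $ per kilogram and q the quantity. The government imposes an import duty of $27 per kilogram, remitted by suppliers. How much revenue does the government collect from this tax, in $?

Tax revenue = $2268.

Rewrite in direct form: qd = 166 − 2p and qs = p + 70.
Without the tax, 166 − 2p = p + 70 gives 3p = 96, so p* = $32 and q* = 102.
With the tax collected from suppliers, supply shifts: qs = (p − 27) + 70.
Solving gives q = 84 with buyers paying $41 and suppliers receiving $14 (the $27 wedge).
Revenue = t · Q = 27 · 84 = $2268.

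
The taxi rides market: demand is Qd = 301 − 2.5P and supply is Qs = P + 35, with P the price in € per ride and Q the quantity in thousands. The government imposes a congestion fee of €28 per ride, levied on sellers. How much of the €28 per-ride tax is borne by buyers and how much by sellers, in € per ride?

Buyers bear €8 per ride; sellers bear €20 per ride.

Before the tax: set 301 − 2.5P = P + 35 → P* = €76, Q* = 111.
With the tax collected from sellers, supply shifts: Qs = (P − 28) + 35.
New equilibrium: buyers pay €84, sellers receive €56, Q = 91. (Wedge: Pb − Ps = 28.)
Burden on buyers: €8; on sellers: €20. (They sum to €28.)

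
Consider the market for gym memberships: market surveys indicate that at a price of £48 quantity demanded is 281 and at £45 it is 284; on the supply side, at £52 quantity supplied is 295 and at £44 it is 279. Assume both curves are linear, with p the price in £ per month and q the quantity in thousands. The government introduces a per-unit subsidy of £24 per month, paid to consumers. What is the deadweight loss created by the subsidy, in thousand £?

Demand slope: (284 − 281)/(45 − 48) = -1, so qd = 329 − p.
Supply slope: (279 − 295)/(44 − 52) = 2, so qs = 2p + 191.
Before the subsidy: set 329 − p = 2p + 191 → p* = £46, q* = 283.
With a per-unit subsidy paid to consumers, each effectively pays p − 24, so demand becomes qd = 329 − (p − 24).
Solving gives q = 299 with consumers paying £30 and producers receiving £54 (the £24 wedge).
Quantity rises by |ΔQ| = |283 − 299| = 16.
DWL = ½ · t · |ΔQ| = ½ · 24 · 16 = £192.

Deadweight loss = £192 thousand.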